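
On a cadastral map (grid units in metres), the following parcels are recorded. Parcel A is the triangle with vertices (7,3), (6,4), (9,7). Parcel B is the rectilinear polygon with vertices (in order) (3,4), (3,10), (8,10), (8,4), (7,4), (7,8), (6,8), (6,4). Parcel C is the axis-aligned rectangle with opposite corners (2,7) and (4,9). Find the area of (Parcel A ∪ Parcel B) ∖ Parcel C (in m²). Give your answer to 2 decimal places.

|Parcel A ∪ Parcel B| = 27.75.
|(Parcel A ∪ Parcel B) ∩ Parcel C| = 2.
|(Parcel A ∪ Parcel B) ∖ Parcel C| = 27.75 − 2 = 25.75.

25.75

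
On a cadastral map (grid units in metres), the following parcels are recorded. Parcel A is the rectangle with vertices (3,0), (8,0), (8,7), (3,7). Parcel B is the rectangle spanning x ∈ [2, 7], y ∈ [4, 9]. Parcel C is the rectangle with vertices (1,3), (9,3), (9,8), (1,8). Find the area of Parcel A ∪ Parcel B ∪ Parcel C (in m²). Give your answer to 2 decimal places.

60.00

By inclusion–exclusion:
Individual areas: |Parcel A| = 35, |Parcel B| = 25, |Parcel C| = 40.
|Parcel A∩Parcel B|: x∈[3,7], y∈[4,7] → 4·3 = 12.
|Parcel A∩Parcel C|: x∈[3,8], y∈[3,7] → 5·4 = 20.
|Parcel B∩Parcel C|: x∈[2,7], y∈[4,8] → 5·4 = 20.
|Parcel A∩Parcel B∩Parcel C| = 12.
|Parcel A ∪ Parcel B ∪ Parcel C| = 100 − 52 + 12 = 60.00.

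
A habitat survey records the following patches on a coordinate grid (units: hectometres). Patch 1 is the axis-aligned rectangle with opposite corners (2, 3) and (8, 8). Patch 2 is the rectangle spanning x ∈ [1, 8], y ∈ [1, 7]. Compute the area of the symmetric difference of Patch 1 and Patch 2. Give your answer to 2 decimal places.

|Patch 1∩Patch 2|: x∈[2,8], y∈[3,7] → 6·4 = 24.
|Patch 1 △ Patch 2| = |Patch 1| + |Patch 2| − 2·|Patch 1∩Patch 2| = 30 + 42 − 48 = 24.00.

24.00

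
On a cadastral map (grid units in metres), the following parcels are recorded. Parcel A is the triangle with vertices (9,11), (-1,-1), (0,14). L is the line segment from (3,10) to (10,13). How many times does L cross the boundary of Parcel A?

1

The segment meets the boundary at (6.938,11.688).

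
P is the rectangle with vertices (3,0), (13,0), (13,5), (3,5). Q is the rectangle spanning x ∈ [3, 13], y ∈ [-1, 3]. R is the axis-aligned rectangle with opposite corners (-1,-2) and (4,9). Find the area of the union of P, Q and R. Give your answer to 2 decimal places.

109.00

By inclusion–exclusion:
Individual areas: |P| = 50, |Q| = 40, |R| = 55.
|P∩Q|: x∈[3,13], y∈[0,3] → 10·3 = 30.
|P∩R|: x∈[3,4], y∈[0,5] → 1·5 = 5.
|Q∩R|: x∈[3,4], y∈[-1,3] → 1·4 = 4.
|P∩Q∩R| = 3.
|P ∪ Q ∪ R| = 145 − 39 + 3 = 109.00.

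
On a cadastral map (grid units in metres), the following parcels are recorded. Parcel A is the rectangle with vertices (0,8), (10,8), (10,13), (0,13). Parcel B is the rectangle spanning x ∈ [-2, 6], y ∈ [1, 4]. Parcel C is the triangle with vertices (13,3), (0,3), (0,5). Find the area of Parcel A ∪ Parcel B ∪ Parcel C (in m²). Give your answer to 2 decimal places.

By inclusion–exclusion:
Individual areas: |Parcel A| = 50, |Parcel B| = 24, |Parcel C| = 13.
|Parcel A∩Parcel B| = 0 (no overlap).
|Parcel A∩Parcel C| = 0.
|Parcel B∩Parcel C| = 6.
|Parcel A∩Parcel B∩Parcel C| = 0.
|Parcel A ∪ Parcel B ∪ Parcel C| = 87 − 6 + 0 = 81.00.

81.00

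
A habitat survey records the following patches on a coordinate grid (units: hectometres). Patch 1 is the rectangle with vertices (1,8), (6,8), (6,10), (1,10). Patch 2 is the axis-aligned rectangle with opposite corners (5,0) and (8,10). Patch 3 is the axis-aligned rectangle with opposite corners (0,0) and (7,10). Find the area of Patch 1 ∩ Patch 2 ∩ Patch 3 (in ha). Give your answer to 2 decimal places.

The intersection is the polygon with vertices (5,8), (5,10), (6,10), (6,8).
By the shoelace formula its area is 2.00.

2.00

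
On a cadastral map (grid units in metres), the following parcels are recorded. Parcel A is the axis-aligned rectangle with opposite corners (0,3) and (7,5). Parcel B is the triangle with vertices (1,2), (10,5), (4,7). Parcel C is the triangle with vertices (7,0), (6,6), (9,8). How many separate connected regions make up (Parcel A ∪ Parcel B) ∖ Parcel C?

(Parcel A ∪ Parcel B) ∖ Parcel C splits into 2 disjoint pieces (area 18.5389, area 1.028).

2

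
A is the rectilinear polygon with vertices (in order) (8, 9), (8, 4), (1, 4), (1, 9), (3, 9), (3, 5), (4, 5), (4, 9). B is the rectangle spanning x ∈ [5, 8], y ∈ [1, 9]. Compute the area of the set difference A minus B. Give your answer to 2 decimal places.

|A| = 31, |A∩B| = 15.
|A ∖ B| = |A| − |A∩B| = 31 − 15 = 16.00.

16.00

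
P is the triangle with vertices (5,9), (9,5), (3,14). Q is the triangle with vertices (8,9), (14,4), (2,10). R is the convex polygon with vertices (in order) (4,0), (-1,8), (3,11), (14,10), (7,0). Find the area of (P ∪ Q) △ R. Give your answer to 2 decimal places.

87.99

|P ∪ Q| = 15.9152.
|(P ∪ Q) ∩ R| = 13.2141.
|(P ∪ Q) △ R| = 15.9152 + 98.5 − 26.4282 = 87.99.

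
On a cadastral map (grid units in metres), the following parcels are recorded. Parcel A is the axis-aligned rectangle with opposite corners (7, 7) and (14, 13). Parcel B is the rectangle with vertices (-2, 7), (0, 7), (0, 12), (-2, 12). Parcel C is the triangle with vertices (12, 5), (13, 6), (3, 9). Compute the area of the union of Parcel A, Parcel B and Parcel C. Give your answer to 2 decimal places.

By inclusion–exclusion:
Individual areas: |Parcel A| = 42, |Parcel B| = 10, |Parcel C| = 6.5.
|Parcel A∩Parcel B| = 0 (no overlap).
|Parcel A∩Parcel C| = 1.0111.
|Parcel B∩Parcel C| = 0.
|Parcel A∩Parcel B∩Parcel C| = 0.
|Parcel A ∪ Parcel B ∪ Parcel C| = 58.5 − 1.0111 + 0 = 57.49.

57.49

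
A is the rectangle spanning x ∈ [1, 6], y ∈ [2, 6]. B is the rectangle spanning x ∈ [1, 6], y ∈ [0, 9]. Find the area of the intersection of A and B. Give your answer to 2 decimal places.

20.00

|A∩B|: x∈[1,6], y∈[2,6] → 5·4 = 20.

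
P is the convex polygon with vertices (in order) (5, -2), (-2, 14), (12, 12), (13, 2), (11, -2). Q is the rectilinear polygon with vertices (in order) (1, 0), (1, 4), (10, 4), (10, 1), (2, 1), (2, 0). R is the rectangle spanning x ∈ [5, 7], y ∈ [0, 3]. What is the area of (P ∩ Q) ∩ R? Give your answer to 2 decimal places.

The region (P ∩ Q) ∩ R is the polygon with vertices (5,1), (5,3), (7,3), (7,1).
By the shoelace formula its area is 4.00.

4.00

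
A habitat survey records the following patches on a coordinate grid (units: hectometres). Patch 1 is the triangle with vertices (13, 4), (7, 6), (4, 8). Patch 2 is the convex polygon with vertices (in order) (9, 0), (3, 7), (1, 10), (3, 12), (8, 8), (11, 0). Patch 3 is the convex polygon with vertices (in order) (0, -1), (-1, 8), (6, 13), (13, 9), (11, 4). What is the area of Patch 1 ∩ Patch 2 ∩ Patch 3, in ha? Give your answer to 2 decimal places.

2.07

The intersection is the polygon with vertices (4,8), (8.8,5.867), (9,5.333), (7,6).
By the shoelace formula its area is 2.07.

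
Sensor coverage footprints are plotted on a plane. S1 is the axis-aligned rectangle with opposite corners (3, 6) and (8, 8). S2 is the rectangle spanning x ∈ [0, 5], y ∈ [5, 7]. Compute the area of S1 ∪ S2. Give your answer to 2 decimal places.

18.00

By inclusion–exclusion:
Individual areas: |S1| = 10, |S2| = 10.
|S1∩S2|: x∈[3,5], y∈[6,7] → 2·1 = 2.
|S1 ∪ S2| = 20 − 2 = 18.00.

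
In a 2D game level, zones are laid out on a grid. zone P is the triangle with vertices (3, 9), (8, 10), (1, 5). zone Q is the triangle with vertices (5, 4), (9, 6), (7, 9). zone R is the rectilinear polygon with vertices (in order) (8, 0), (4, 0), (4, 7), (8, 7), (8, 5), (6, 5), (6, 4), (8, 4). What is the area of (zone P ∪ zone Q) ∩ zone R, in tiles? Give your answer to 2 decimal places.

4.70

The region (zone P ∪ zone Q) ∩ zone R is the polygon with vertices (7,5), (6,5), (6,4.5), (5,4), (6.2,7), (8,7), (8,5.5).
By the shoelace formula its area is 4.70.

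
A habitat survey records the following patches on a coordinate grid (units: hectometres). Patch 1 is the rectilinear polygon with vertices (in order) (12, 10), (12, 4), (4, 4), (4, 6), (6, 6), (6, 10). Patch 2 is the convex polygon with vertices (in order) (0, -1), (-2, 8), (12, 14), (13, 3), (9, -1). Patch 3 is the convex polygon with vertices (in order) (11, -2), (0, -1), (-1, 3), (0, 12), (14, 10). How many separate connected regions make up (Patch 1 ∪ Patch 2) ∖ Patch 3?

(Patch 1 ∪ Patch 2) ∖ Patch 3 splits into 3 disjoint pieces (area 4.1741, area 12.7068, area 1.2).

3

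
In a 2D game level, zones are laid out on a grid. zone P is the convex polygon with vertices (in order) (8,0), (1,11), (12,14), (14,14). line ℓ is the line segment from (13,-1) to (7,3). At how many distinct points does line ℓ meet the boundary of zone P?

The segment meets the boundary at (8.778,1.815).

1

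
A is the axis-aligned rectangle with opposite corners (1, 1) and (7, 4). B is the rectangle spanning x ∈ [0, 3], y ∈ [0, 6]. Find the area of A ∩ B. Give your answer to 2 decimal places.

6.00

|A∩B|: x∈[1,3], y∈[1,4] → 2·3 = 6.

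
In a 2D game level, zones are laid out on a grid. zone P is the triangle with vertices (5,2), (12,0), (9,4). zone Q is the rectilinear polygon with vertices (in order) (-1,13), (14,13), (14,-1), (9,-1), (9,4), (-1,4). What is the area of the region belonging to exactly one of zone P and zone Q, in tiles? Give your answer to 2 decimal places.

|zone P| = 11, |zone Q| = 160, |zone P∩zone Q| = 4.7143.
|zone P △ zone Q| = |zone P| + |zone Q| − 2·|zone P∩zone Q| = 11 + 160 − 9.4286 = 161.57.

161.57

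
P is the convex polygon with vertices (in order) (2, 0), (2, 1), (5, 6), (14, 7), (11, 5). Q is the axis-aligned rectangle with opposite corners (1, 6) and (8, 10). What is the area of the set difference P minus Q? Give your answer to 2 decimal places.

28.00

|P| = 28.5, |P∩Q| = 0.5.
|P ∖ Q| = |P| − |P∩Q| = 28.5 − 0.5 = 28.00.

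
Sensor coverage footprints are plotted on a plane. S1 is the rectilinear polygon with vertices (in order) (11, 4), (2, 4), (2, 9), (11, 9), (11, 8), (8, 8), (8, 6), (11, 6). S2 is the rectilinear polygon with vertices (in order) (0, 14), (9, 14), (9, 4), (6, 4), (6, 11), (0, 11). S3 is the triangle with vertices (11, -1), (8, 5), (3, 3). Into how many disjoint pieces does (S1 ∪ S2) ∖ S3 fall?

(S1 ∪ S2) ∖ S3 is a single connected region.

1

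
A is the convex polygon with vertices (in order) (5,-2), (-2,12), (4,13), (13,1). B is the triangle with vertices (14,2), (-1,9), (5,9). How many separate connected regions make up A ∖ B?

2

A ∖ B splits into 2 disjoint pieces (area 59.3517, area 28.4833).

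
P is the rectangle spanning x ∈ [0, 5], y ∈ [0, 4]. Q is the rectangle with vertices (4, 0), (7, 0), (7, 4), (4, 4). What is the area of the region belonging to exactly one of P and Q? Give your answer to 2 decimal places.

24.00

|P∩Q|: x∈[4,5], y∈[0,4] → 1·4 = 4.
|P △ Q| = |P| + |Q| − 2·|P∩Q| = 20 + 12 − 8 = 24.00.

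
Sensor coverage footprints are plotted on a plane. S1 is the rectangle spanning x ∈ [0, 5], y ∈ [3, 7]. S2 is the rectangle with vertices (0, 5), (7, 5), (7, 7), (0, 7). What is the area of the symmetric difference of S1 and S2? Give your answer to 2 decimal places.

|S1∩S2|: x∈[0,5], y∈[5,7] → 5·2 = 10.
|S1 △ S2| = |S1| + |S2| − 2·|S1∩S2| = 20 + 14 − 20 = 14.00.

14.00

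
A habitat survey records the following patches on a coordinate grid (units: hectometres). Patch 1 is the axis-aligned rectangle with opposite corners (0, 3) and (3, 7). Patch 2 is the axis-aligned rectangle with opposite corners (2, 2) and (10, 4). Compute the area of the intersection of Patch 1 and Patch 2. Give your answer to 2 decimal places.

1.00

|Patch 1∩Patch 2|: x∈[2,3], y∈[3,4] → 1·1 = 1.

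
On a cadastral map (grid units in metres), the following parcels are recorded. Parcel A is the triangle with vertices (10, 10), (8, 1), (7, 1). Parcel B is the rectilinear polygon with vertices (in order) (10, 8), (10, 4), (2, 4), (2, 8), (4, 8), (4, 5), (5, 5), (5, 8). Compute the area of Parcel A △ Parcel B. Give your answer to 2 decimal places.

29.94

|Parcel A| = 4.5, |Parcel B| = 29, |Parcel A∩Parcel B| = 1.7778.
|Parcel A △ Parcel B| = |Parcel A| + |Parcel B| − 2·|Parcel A∩Parcel B| = 4.5 + 29 − 3.5556 = 29.94.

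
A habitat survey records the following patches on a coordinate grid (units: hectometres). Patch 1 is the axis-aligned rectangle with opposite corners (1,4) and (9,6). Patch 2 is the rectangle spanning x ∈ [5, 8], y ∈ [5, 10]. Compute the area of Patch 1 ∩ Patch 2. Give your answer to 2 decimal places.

3.00

|Patch 1∩Patch 2|: x∈[5,8], y∈[5,6] → 3·1 = 3.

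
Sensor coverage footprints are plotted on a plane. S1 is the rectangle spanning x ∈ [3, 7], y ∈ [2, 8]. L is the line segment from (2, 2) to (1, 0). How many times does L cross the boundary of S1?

0

The segment lies entirely outside S1 and never meets its boundary.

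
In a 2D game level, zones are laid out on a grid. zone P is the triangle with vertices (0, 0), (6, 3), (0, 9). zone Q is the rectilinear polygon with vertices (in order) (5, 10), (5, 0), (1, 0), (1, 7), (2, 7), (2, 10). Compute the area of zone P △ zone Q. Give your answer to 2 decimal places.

|zone P| = 27, |zone Q| = 37, |zone P∩zone Q| = 17.5.
|zone P △ zone Q| = |zone P| + |zone Q| − 2·|zone P∩zone Q| = 27 + 37 − 35 = 29.00.

29.00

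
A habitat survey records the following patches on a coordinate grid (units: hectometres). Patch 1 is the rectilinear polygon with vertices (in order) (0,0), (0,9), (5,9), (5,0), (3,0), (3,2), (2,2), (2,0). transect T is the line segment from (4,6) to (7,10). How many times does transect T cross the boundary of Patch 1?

The segment meets the boundary at (5,7.333).

1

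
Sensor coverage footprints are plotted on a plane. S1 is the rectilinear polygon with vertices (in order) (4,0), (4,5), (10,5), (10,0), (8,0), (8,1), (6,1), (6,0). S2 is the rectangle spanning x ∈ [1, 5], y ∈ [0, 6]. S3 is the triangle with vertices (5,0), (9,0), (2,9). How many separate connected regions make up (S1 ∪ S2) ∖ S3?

(S1 ∪ S2) ∖ S3 splits into 3 disjoint pieces (area 14.7222, area 18, area 0.2857).

3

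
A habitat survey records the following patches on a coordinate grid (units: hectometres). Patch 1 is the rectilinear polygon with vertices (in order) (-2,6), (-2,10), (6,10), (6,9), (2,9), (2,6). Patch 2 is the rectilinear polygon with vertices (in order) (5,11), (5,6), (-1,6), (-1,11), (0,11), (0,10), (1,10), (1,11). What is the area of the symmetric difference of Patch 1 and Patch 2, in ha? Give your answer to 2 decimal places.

|Patch 1| = 20, |Patch 2| = 29, |Patch 1∩Patch 2| = 15.
|Patch 1 △ Patch 2| = |Patch 1| + |Patch 2| − 2·|Patch 1∩Patch 2| = 20 + 29 − 30 = 19.00.

19.00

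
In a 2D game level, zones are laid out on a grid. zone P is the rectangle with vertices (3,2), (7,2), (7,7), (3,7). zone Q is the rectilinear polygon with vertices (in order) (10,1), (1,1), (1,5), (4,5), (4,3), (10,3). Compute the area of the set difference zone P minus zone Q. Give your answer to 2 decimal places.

14.00

|zone P| = 20, |zone P∩zone Q| = 6.
|zone P ∖ zone Q| = |zone P| − |zone P∩zone Q| = 20 − 6 = 14.00.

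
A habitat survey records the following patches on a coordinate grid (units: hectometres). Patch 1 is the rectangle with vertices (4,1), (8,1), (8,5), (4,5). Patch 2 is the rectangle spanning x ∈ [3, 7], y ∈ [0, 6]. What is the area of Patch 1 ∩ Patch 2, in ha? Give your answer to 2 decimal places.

12.00

|Patch 1∩Patch 2|: x∈[4,7], y∈[1,5] → 3·4 = 12.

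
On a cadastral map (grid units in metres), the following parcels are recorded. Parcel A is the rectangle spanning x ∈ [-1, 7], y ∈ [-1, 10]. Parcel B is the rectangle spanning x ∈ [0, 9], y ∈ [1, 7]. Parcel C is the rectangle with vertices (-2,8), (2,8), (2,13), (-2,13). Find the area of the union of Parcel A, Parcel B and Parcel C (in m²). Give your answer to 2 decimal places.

114.00

By inclusion–exclusion:
Individual areas: |Parcel A| = 88, |Parcel B| = 54, |Parcel C| = 20.
|Parcel A∩Parcel B|: x∈[0,7], y∈[1,7] → 7·6 = 42.
|Parcel A∩Parcel C|: x∈[-1,2], y∈[8,10] → 3·2 = 6.
|Parcel B∩Parcel C| = 0 (no overlap).
|Parcel A∩Parcel B∩Parcel C| = 0.
|Parcel A ∪ Parcel B ∪ Parcel C| = 162 − 48 + 0 = 114.00.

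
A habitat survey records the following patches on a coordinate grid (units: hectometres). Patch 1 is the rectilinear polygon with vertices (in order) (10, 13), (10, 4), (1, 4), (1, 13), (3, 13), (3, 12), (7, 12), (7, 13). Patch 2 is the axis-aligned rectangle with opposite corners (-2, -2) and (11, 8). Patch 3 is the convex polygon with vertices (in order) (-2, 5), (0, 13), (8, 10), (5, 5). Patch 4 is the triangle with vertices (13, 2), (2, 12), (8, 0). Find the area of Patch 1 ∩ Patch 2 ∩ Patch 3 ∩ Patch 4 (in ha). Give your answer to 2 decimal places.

3.52

The intersection is the polygon with vertices (6.4,8), (6.659,7.765), (5.273,5.455), (4,8).
By the shoelace formula its area is 3.52.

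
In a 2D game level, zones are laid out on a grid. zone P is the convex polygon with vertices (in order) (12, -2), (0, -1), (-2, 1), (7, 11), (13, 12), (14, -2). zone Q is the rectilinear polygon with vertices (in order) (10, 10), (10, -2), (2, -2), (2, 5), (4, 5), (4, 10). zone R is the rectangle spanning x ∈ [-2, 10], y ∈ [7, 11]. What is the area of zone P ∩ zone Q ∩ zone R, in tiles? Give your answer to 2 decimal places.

The intersection is the polygon with vertices (4,7.667), (6.1,10), (10,10), (10,7), (4,7).
By the shoelace formula its area is 15.55.

15.55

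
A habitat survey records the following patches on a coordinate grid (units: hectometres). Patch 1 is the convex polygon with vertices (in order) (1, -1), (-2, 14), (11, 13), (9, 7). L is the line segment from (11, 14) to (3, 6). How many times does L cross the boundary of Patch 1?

1

The segment meets the boundary at (10.071,13.071).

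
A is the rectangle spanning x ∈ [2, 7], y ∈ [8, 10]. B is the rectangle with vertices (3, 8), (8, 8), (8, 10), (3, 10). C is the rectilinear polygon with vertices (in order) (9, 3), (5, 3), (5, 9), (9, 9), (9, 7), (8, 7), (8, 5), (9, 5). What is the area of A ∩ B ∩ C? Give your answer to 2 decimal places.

2.00

The intersection is the polygon with vertices (5,8), (5,9), (7,9), (7,8).
By the shoelace formula its area is 2.00.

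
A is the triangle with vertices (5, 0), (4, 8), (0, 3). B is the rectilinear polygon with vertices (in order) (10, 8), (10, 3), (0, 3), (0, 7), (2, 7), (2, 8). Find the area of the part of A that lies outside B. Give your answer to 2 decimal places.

|A| = 18.5, |A∩B| = 11.5625.
|A ∖ B| = |A| − |A∩B| = 18.5 − 11.5625 = 6.94.

6.94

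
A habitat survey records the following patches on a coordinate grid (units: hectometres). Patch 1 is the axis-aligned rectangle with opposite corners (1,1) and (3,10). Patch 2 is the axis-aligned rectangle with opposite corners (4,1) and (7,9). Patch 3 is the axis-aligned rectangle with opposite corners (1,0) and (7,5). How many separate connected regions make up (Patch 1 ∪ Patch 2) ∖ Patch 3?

(Patch 1 ∪ Patch 2) ∖ Patch 3 splits into 2 disjoint pieces (area 10, area 12).

2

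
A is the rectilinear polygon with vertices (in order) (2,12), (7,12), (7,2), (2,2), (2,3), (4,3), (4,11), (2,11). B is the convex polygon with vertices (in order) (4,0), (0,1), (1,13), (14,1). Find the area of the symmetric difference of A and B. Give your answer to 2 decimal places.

78.67

|A| = 34, |B| = 91, |A∩B| = 23.1635.
|A △ B| = |A| + |B| − 2·|A∩B| = 34 + 91 − 46.3269 = 78.67.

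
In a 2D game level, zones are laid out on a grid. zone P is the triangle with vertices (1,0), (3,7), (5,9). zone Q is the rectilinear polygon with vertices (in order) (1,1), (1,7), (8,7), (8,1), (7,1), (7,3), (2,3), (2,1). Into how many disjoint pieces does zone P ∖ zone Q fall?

3

zone P ∖ zone Q splits into 3 disjoint pieces (area 0.0794, area 1.1111, area 0.125).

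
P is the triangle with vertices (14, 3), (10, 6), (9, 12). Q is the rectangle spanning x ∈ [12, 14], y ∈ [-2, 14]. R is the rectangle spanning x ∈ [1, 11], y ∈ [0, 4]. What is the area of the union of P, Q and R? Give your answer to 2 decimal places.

80.40

By inclusion–exclusion:
Individual areas: |P| = 10.5, |Q| = 32, |R| = 40.
|P∩Q| = 2.1.
|P∩R| = 0.
|Q∩R| = 0 (no overlap).
|P∩Q∩R| = 0.
|P ∪ Q ∪ R| = 82.5 − 2.1 + 0 = 80.40.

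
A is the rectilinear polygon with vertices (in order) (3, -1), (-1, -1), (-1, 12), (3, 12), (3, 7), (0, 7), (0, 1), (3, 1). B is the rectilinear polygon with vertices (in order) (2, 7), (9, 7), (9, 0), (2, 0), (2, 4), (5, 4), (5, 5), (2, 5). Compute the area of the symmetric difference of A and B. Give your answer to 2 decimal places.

78.00

|A| = 34, |B| = 46, |A∩B| = 1.
|A △ B| = |A| + |B| − 2·|A∩B| = 34 + 46 − 2 = 78.00.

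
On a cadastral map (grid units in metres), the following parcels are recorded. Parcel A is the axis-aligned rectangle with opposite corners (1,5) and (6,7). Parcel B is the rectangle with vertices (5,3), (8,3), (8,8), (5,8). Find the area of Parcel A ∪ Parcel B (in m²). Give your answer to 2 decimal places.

23.00

By inclusion–exclusion:
Individual areas: |Parcel A| = 10, |Parcel B| = 15.
|Parcel A∩Parcel B|: x∈[5,6], y∈[5,7] → 1·2 = 2.
|Parcel A ∪ Parcel B| = 25 − 2 = 23.00.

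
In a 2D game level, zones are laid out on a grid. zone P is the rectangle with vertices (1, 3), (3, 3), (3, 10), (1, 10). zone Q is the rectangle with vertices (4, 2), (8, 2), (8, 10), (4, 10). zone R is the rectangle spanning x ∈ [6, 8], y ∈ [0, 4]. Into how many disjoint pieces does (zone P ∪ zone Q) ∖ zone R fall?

(zone P ∪ zone Q) ∖ zone R splits into 2 disjoint pieces (area 14, area 28).

2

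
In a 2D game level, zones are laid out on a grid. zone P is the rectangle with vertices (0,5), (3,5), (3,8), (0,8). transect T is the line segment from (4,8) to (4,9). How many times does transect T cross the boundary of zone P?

The segment lies entirely outside zone P and never meets its boundary.

0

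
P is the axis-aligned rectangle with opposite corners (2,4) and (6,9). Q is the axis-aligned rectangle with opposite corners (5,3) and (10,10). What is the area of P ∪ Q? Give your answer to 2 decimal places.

By inclusion–exclusion:
Individual areas: |P| = 20, |Q| = 35.
|P∩Q|: x∈[5,6], y∈[4,9] → 1·5 = 5.
|P ∪ Q| = 55 − 5 = 50.00.

50.00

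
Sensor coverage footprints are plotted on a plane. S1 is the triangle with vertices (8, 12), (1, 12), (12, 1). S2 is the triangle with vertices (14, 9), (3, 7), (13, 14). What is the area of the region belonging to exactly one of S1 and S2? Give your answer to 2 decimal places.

|S1| = 38.5, |S2| = 28.5, |S1∩S2| = 7.8447.
|S1 △ S2| = |S1| + |S2| − 2·|S1∩S2| = 38.5 + 28.5 − 15.6893 = 51.31.

51.31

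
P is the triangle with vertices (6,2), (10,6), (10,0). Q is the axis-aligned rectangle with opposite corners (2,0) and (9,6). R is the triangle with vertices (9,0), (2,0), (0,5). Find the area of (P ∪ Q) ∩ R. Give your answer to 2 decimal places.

13.61

The region (P ∪ Q) ∩ R is the polygon with vertices (2,0), (2,3.889), (9,0).
By the shoelace formula its area is 13.61.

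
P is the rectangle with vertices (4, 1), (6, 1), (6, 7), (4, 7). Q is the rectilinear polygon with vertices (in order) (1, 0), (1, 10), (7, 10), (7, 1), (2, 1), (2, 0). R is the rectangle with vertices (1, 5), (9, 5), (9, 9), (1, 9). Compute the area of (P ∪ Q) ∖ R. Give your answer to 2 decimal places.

|P ∪ Q| = 55.
|(P ∪ Q) ∩ R| = 24.
|(P ∪ Q) ∖ R| = 55 − 24 = 31.00.

31.00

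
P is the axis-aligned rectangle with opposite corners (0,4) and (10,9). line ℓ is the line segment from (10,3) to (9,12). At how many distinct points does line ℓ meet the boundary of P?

2

The segment meets the boundary at (9.333,9), (9.889,4).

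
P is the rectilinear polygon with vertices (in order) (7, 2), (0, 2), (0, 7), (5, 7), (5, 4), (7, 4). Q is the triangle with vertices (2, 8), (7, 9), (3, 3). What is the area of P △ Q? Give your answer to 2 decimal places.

28.80

|P| = 29, |Q| = 13, |P∩Q| = 6.6.
|P △ Q| = |P| + |Q| − 2·|P∩Q| = 29 + 13 − 13.2 = 28.80.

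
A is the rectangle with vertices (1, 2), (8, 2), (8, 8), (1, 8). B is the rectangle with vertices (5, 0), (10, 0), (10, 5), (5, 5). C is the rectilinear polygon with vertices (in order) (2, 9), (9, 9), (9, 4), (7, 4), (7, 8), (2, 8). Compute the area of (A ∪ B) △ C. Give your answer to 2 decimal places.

63.00

|A ∪ B| = 58.
|(A ∪ B) ∩ C| = 5.
|(A ∪ B) △ C| = 58 + 15 − 10 = 63.00.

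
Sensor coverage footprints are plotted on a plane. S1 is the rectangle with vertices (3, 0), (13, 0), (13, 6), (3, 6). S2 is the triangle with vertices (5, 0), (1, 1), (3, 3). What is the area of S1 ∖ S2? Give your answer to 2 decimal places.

|S1| = 60, |S1∩S2| = 2.5.
|S1 ∖ S2| = |S1| − |S1∩S2| = 60 − 2.5 = 57.50.

57.50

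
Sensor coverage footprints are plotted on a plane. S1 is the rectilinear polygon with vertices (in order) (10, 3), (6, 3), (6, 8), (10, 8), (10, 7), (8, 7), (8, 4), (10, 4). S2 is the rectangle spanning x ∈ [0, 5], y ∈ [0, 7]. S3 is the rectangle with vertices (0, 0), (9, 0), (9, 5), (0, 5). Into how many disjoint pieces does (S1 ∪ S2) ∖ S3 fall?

3

(S1 ∪ S2) ∖ S3 splits into 3 disjoint pieces (area 1, area 8, area 10).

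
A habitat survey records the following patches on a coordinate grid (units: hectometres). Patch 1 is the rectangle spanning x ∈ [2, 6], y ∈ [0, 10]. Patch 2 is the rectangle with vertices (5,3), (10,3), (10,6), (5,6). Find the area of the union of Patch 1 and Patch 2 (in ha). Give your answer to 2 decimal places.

52.00

By inclusion–exclusion:
Individual areas: |Patch 1| = 40, |Patch 2| = 15.
|Patch 1∩Patch 2|: x∈[5,6], y∈[3,6] → 1·3 = 3.
|Patch 1 ∪ Patch 2| = 55 − 3 = 52.00.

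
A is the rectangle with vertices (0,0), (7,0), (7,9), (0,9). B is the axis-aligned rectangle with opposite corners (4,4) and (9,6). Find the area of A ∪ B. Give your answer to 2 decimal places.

By inclusion–exclusion:
Individual areas: |A| = 63, |B| = 10.
|A∩B|: x∈[4,7], y∈[4,6] → 3·2 = 6.
|A ∪ B| = 73 − 6 = 67.00.

67.00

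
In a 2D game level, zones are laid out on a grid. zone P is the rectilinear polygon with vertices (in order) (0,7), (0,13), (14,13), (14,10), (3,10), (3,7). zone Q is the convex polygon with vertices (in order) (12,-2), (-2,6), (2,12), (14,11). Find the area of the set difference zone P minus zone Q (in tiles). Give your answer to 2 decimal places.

|zone P| = 51, |zone P∩zone Q| = 27.9231.
|zone P ∖ zone Q| = |zone P| − |zone P∩zone Q| = 51 − 27.9231 = 23.08.

23.08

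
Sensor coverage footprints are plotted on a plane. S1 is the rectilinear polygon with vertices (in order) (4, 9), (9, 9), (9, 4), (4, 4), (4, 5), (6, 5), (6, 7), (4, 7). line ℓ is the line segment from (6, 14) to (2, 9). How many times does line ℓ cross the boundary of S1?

The segment lies entirely outside S1 and never meets its boundary.

0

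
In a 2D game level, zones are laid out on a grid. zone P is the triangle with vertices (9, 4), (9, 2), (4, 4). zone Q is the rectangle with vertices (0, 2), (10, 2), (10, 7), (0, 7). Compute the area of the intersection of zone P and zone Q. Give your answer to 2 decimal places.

5.00

The intersection is the polygon with vertices (9,2), (4,4), (9,4).
By the shoelace formula its area is 5.00.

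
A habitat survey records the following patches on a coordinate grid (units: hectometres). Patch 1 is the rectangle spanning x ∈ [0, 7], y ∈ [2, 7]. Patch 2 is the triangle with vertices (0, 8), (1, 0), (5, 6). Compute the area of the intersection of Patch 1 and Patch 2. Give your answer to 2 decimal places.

The intersection is the polygon with vertices (2.5,7), (5,6), (2.333,2), (0.75,2), (0.125,7).
By the shoelace formula its area is 16.23.

16.23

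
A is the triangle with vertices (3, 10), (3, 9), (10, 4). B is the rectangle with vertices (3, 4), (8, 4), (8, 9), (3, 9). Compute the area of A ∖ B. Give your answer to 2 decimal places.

0.87

|A| = 3.5, |A∩B| = 2.631.
|A ∖ B| = |A| − |A∩B| = 3.5 − 2.631 = 0.87.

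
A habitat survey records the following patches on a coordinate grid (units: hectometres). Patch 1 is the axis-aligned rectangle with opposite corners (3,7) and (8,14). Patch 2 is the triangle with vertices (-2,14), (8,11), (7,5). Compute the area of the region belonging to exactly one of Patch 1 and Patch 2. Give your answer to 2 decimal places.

|Patch 1| = 35, |Patch 2| = 31.5, |Patch 1∩Patch 2| = 20.4167.
|Patch 1 △ Patch 2| = |Patch 1| + |Patch 2| − 2·|Patch 1∩Patch 2| = 35 + 31.5 − 40.8333 = 25.67.

25.67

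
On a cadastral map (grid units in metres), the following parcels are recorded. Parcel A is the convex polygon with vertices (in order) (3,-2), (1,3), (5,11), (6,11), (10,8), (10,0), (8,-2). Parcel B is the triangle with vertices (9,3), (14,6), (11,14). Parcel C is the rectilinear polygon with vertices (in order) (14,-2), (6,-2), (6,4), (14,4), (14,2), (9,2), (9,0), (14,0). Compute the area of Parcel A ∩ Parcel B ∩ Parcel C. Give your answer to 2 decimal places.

0.61

The intersection is the polygon with vertices (10,3.6), (9,3), (9.182,4), (10,4).
By the shoelace formula its area is 0.61.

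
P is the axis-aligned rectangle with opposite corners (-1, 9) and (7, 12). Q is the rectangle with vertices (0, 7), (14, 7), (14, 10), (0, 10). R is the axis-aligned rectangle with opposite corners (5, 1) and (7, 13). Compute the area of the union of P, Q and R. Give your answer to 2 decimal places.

73.00

By inclusion–exclusion:
Individual areas: |P| = 24, |Q| = 42, |R| = 24.
|P∩Q|: x∈[0,7], y∈[9,10] → 7·1 = 7.
|P∩R|: x∈[5,7], y∈[9,12] → 2·3 = 6.
|Q∩R|: x∈[5,7], y∈[7,10] → 2·3 = 6.
|P∩Q∩R| = 2.
|P ∪ Q ∪ R| = 90 − 19 + 2 = 73.00.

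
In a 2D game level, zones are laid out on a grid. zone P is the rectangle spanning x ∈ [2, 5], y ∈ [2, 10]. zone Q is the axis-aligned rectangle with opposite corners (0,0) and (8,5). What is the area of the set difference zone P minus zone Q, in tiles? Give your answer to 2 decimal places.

|zone P∩zone Q|: x∈[2,5], y∈[2,5] → 3·3 = 9.
|zone P| = 24.
|zone P ∖ zone Q| = |zone P| − |zone P∩zone Q| = 24 − 9 = 15.00.

15.00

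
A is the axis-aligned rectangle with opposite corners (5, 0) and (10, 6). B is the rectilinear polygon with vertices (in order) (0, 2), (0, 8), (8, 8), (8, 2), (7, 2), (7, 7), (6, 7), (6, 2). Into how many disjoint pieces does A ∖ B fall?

1

A ∖ B is a single connected region.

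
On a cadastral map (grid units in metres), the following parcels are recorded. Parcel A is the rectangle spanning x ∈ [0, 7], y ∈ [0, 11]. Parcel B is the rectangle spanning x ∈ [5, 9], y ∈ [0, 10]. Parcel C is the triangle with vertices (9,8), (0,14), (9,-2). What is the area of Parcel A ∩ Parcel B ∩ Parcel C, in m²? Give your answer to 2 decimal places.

The intersection is the polygon with vertices (5,10), (6,10), (7,9.333), (7,1.556), (5,5.111).
By the shoelace formula its area is 13.00.

13.00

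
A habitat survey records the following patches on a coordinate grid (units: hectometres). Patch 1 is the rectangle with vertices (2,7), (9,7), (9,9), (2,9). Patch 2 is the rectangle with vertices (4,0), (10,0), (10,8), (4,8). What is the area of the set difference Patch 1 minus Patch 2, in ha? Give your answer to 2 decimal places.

9.00

|Patch 1∩Patch 2|: x∈[4,9], y∈[7,8] → 5·1 = 5.
|Patch 1| = 14.
|Patch 1 ∖ Patch 2| = |Patch 1| − |Patch 1∩Patch 2| = 14 − 5 = 9.00.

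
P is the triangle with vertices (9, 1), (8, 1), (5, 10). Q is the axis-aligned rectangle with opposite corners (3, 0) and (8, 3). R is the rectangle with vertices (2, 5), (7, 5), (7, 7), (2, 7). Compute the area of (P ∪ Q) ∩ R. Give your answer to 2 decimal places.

The region (P ∪ Q) ∩ R is the polygon with vertices (6,7), (6.333,7), (7,5.5), (7,5), (6.667,5).
By the shoelace formula its area is 0.83.

0.83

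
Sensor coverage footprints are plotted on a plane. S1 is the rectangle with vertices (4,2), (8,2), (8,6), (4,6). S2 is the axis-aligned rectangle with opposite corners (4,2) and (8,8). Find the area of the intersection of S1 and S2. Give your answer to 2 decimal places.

|S1∩S2|: x∈[4,8], y∈[2,6] → 4·4 = 16.

16.00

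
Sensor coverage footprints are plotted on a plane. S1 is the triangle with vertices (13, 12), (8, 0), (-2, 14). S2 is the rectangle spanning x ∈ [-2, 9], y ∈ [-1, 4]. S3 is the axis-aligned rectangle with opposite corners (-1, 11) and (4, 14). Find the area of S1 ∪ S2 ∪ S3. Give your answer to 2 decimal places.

144.73

By inclusion–exclusion:
Individual areas: |S1| = 95, |S2| = 55, |S3| = 15.
|S1∩S2| = 8.5143.
|S1∩S3| = 11.7524.
|S2∩S3| = 0 (no overlap).
|S1∩S2∩S3| = 0.
|S1 ∪ S2 ∪ S3| = 165 − 20.2667 + 0 = 144.73.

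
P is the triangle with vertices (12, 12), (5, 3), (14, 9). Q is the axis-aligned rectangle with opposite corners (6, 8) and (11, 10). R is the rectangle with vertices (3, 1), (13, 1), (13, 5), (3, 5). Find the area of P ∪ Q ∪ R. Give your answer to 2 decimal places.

65.39

By inclusion–exclusion:
Individual areas: |P| = 19.5, |Q| = 10, |R| = 40.
|P∩Q| = 2.6667.
|P∩R| = 1.4444.
|Q∩R| = 0 (no overlap).
|P∩Q∩R| = 0.
|P ∪ Q ∪ R| = 69.5 − 4.1111 + 0 = 65.39.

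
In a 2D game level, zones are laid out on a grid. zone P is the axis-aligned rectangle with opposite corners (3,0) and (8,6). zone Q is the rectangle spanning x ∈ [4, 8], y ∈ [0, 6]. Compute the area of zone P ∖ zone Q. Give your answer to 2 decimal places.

6.00

|zone P∩zone Q|: x∈[4,8], y∈[0,6] → 4·6 = 24.
|zone P| = 30.
|zone P ∖ zone Q| = |zone P| − |zone P∩zone Q| = 30 − 24 = 6.00.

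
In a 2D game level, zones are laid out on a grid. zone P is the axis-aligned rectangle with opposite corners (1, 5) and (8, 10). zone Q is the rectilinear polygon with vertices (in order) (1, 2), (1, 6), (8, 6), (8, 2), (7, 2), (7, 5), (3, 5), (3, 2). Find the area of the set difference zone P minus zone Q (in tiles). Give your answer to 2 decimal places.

|zone P| = 35, |zone P∩zone Q| = 7.
|zone P ∖ zone Q| = |zone P| − |zone P∩zone Q| = 35 − 7 = 28.00.

28.00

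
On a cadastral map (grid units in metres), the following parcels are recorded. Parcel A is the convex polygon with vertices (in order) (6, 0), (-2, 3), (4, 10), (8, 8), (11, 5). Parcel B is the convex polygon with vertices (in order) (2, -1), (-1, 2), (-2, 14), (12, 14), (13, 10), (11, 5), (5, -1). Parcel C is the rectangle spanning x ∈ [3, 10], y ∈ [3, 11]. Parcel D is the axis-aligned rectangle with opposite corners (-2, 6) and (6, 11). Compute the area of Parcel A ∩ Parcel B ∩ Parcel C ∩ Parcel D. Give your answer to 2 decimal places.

The intersection is the polygon with vertices (6,9), (6,6), (3,6), (3,8.833), (4,10).
By the shoelace formula its area is 10.42.

10.42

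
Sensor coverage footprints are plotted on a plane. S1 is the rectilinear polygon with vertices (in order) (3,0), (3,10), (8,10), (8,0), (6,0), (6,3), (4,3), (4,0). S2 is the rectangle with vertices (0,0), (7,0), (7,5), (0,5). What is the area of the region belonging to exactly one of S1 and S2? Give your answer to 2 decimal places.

51.00

|S1| = 44, |S2| = 35, |S1∩S2| = 14.
|S1 △ S2| = |S1| + |S2| − 2·|S1∩S2| = 44 + 35 − 28 = 51.00.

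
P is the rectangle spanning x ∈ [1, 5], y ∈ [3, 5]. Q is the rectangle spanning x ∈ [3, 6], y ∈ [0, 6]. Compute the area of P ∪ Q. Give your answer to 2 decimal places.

22.00

By inclusion–exclusion:
Individual areas: |P| = 8, |Q| = 18.
|P∩Q|: x∈[3,5], y∈[3,5] → 2·2 = 4.
|P ∪ Q| = 26 − 4 = 22.00.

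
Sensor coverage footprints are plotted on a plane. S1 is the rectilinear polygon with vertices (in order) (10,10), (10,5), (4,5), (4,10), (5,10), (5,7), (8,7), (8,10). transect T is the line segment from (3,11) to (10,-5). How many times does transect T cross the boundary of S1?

2

The segment meets the boundary at (5.625,5), (4,8.714).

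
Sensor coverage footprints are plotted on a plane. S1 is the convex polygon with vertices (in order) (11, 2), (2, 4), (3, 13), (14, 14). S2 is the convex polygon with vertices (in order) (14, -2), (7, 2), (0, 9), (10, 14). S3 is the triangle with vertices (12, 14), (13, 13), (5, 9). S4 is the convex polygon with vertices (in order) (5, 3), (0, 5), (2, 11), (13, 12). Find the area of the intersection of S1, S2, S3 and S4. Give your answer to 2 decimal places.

2.17

The intersection is the polygon with vertices (5,9), (8.646,11.604), (10.556,11.778), (10.556,11.778).
By the shoelace formula its area is 2.17.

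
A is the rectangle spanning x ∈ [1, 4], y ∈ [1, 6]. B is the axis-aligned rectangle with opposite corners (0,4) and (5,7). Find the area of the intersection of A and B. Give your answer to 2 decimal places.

6.00

|A∩B|: x∈[1,4], y∈[4,6] → 3·2 = 6.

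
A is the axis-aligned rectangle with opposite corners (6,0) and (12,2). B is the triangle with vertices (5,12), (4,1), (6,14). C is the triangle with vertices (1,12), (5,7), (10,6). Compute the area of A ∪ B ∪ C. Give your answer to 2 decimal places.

26.07

By inclusion–exclusion:
Individual areas: |A| = 12, |B| = 4.5, |C| = 10.5.
|A∩B| = 0.
|A∩C| = 0.
|B∩C| = 0.934.
|A∩B∩C| = 0.
|A ∪ B ∪ C| = 27 − 0.934 + 0 = 26.07.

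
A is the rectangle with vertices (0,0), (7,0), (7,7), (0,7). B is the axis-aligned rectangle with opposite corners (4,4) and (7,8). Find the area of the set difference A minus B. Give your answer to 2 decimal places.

|A∩B|: x∈[4,7], y∈[4,7] → 3·3 = 9.
|A| = 49.
|A ∖ B| = |A| − |A∩B| = 49 − 9 = 40.00.

40.00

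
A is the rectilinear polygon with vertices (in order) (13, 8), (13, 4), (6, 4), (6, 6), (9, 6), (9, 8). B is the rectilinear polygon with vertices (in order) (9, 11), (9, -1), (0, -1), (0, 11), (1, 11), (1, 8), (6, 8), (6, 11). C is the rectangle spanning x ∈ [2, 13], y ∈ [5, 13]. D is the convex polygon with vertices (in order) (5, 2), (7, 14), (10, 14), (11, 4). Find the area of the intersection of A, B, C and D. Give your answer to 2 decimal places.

3.00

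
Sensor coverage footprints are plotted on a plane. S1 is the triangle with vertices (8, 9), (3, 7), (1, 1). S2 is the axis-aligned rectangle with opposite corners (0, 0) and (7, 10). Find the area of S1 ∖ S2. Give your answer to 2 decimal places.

0.37

|S1| = 13, |S1∩S2| = 12.6286.
|S1 ∖ S2| = |S1| − |S1∩S2| = 13 − 12.6286 = 0.37.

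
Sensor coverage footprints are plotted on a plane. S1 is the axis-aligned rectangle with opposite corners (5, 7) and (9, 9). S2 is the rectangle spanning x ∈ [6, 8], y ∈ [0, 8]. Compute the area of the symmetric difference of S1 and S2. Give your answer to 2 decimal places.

20.00

|S1∩S2|: x∈[6,8], y∈[7,8] → 2·1 = 2.
|S1 △ S2| = |S1| + |S2| − 2·|S1∩S2| = 8 + 16 − 4 = 20.00.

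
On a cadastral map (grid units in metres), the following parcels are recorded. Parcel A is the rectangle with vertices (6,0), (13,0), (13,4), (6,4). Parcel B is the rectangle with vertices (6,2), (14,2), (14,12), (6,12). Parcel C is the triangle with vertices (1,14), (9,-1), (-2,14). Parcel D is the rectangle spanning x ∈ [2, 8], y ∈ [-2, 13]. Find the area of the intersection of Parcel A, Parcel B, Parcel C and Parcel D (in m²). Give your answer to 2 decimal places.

The intersection is the polygon with vertices (6,3.091), (6,4), (6.333,4), (7.4,2), (6.8,2).
By the shoelace formula its area is 1.30.

1.30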